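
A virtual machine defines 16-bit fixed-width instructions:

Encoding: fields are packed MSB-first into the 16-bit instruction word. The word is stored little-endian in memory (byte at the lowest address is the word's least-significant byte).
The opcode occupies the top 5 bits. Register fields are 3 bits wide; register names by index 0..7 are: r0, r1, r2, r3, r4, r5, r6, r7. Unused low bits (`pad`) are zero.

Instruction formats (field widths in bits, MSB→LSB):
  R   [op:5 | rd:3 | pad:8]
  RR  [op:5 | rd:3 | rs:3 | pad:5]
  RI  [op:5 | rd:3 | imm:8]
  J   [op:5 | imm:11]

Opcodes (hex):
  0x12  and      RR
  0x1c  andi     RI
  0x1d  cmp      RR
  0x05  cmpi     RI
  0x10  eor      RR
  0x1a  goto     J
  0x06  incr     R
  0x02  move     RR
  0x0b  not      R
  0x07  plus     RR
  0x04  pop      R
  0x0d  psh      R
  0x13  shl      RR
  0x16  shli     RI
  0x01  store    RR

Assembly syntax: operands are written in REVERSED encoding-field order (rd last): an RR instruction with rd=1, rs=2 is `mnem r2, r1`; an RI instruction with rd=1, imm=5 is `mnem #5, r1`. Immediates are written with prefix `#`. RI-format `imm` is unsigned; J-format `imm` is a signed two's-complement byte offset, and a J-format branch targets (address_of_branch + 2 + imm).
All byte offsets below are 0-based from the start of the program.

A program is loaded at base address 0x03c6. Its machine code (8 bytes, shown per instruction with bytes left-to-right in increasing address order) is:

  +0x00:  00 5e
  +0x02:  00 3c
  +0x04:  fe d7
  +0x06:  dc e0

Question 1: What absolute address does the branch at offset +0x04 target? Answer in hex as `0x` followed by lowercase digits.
0x03ca

[04] fe d7 → 0xd7fe
  op=0xd7fe>>11=0x1a ⇒ goto (J)
  imm: (w>>0)&0x7ff=0x7fe (s11→-2) → #-2
  target = base 0x03c6 + off 0x04 + 2 + imm -2 = 0x03ca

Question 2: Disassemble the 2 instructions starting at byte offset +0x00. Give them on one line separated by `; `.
not r6; plus r0, r4

@+00  little-endian(00 5e) = 0x5e00
  opcode bits[15:11]=0xb: not/R
  rd@[10:8]=0x6 ⇒ r6
@+02  little-endian(00 3c) = 0x3c00
  opcode bits[15:11]=0x7: plus/RR
  rd@[10:8]=0x4 ⇒ r4
  rs@[7:5]=0x0 ⇒ r0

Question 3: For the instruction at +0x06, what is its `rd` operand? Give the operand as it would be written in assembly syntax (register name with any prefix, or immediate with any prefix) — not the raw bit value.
+0x06: dc e0 ⇒ word 0xe0dc (little)
  op=0xe0dc>>11=0x1c ⇒ andi (RI)
  rd: (w>>8)&0x7=0x0 → r0
  imm: (w>>0)&0xff=0xdc → #220

r0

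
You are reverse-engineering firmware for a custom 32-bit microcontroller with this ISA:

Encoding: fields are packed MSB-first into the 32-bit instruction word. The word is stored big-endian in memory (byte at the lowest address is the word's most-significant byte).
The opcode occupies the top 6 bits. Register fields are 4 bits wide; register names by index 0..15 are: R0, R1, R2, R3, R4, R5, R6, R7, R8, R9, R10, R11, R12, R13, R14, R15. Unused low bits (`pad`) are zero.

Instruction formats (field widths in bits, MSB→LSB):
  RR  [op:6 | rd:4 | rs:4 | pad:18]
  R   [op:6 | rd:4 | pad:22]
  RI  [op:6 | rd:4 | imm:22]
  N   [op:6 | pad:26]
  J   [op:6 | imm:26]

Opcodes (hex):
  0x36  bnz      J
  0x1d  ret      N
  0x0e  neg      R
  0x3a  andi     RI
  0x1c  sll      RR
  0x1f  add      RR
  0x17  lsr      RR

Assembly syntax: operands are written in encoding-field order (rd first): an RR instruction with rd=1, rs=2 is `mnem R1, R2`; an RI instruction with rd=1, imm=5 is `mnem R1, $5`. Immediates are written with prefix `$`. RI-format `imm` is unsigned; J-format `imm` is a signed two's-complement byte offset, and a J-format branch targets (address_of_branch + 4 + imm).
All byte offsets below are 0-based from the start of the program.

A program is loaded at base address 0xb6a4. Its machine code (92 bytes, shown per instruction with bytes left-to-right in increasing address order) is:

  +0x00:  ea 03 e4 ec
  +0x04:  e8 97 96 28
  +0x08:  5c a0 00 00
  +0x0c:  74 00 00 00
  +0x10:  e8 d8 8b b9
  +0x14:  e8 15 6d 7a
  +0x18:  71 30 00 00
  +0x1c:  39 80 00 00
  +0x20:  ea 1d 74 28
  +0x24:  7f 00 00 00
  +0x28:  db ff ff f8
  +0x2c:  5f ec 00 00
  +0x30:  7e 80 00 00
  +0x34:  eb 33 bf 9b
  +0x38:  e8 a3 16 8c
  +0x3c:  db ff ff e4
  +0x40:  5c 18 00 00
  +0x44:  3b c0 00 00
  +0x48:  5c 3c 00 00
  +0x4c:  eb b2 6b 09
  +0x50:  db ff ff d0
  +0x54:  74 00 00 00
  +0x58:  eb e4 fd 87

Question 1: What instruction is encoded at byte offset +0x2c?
off 0x2c: read 5f ec 00 00 as big → 0x5fec0000
  op=0x5fec0000>>26=0x17 ⇒ lsr (RR)
  rd: (w>>22)&0xf=0xf → R15
  rs: (w>>18)&0xf=0xb → R11

lsr R15, R11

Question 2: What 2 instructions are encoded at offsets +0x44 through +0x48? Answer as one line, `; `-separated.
neg R15; lsr R0, R15

@+44  big-endian(3b c0 00 00) = 0x3bc00000
  opcode bits[31:26]=0xe: neg/R
  [25:22] rd=15 = R15
@+48  big-endian(5c 3c 00 00) = 0x5c3c0000
  opcode bits[31:26]=0x17: lsr/RR
  [25:22] rd=0 = R0
  [21:18] rs=15 = R15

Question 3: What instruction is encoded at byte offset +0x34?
andi R12, $3391387

[34] eb 33 bf 9b → 0xeb33bf9b
  op=0xeb33bf9b>>26=0x3a ⇒ andi (RI)
  rd@[25:22]=0xc ⇒ R12
  imm@[21:0]=0x33bf9b ⇒ $3391387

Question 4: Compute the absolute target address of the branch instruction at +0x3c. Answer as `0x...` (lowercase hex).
0xb6c8

[3c] db ff ff e4 → 0xdbffffe4
  opcode bits[31:26]=0x36: bnz/J
  [25:0] imm=67108836 (s26→-28) = $-28
  target = base 0xb6a4 + off 0x3c + 4 + imm -28 = 0xb6c8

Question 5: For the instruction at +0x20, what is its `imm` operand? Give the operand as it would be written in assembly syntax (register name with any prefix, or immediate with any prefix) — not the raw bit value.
$1930280

off 0x20: read ea 1d 74 28 as big → 0xea1d7428
  op=0xea1d7428>>26=0x3a ⇒ andi (RI)
  [25:22] rd=8 = R8
  [21:0] imm=1930280 = $1930280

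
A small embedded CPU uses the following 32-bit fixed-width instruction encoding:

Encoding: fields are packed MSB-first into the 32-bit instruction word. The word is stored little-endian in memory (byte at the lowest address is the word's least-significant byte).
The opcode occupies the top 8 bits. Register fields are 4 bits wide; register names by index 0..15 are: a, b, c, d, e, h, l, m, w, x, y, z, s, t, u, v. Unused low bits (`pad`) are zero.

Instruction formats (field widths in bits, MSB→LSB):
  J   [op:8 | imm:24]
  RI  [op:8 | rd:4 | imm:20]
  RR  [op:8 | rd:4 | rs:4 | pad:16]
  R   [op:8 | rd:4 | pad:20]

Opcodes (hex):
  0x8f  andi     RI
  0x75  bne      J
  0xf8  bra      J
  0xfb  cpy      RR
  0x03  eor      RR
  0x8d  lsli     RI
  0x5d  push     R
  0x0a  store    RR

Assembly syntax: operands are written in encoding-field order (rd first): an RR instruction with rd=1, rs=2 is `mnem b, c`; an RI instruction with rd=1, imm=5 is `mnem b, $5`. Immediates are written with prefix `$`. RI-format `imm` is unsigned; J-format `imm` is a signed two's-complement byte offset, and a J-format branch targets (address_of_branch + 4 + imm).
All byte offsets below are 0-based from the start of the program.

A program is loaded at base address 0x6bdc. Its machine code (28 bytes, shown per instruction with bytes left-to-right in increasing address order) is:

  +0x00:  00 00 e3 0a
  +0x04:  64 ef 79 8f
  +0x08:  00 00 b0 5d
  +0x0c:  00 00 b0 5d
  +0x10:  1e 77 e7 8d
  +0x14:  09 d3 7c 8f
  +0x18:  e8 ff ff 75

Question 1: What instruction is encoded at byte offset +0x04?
[04] 64 ef 79 8f → 0x8f79ef64
  opcode bits[31:24]=0x8f: andi/RI
  [23:20] rd=7 = m
  [19:0] imm=651108 = $651108

andi m, $651108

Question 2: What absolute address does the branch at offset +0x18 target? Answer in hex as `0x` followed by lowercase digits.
off 0x18: read e8 ff ff 75 as little → 0x75ffffe8
  op=0x75ffffe8>>24=0x75 ⇒ bne (J)
  imm: (w>>0)&0xffffff=0xffffe8 (s24→-24) → $-24
  target = base 0x6bdc + off 0x18 + 4 + imm -24 = 0x6be0

0x6be0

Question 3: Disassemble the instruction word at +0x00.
off 0x00: read 00 00 e3 0a as little → 0x0ae30000
  opcode bits[31:24]=0xa: store/RR
  rd: (w>>20)&0xf=0xe → u
  rs: (w>>16)&0xf=0x3 → d

store u, d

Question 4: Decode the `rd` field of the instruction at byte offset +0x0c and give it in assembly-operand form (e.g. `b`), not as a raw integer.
off 0x0c: read 00 00 b0 5d as little → 0x5db00000
  op=0x5db00000>>24=0x5d ⇒ push (R)
  rd: (w>>20)&0xf=0xb → z

z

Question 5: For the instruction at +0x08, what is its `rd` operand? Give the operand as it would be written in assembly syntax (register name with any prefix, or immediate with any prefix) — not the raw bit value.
off 0x08: read 00 00 b0 5d as little → 0x5db00000
  top 8b → 0x5d → push [R]
  rd: (w>>20)&0xf=0xb → z

z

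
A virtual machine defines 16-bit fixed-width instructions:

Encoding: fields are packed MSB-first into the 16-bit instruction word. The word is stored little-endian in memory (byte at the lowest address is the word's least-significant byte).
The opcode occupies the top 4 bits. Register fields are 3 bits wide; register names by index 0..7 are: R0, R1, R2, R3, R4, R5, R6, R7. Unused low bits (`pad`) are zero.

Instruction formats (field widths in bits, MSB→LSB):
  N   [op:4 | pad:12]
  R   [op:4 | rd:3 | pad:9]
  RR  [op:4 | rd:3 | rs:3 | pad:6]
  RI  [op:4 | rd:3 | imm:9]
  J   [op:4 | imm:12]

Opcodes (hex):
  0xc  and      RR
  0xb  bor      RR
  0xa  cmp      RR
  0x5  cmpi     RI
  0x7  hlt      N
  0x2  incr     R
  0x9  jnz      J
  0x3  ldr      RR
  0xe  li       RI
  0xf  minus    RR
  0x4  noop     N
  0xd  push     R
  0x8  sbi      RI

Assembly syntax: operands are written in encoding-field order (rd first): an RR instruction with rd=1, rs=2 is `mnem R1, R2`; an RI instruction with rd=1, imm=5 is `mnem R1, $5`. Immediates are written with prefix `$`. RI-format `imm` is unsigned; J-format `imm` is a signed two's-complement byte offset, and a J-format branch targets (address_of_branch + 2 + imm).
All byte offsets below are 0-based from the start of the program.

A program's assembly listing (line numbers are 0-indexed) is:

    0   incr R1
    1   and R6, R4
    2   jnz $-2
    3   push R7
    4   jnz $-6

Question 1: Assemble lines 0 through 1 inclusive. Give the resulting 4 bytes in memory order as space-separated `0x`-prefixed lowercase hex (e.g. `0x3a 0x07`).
L0: incr op=0x2:4|rd=1:3|pad=0:9 ⇒ 0x2200 ⇒ little 00 22
L1: and op=0xc:4|rd=6:3|rs=4:3|pad=0:6 ⇒ 0xcd00 ⇒ little 00 cd

0x00 0x22 0x00 0xcd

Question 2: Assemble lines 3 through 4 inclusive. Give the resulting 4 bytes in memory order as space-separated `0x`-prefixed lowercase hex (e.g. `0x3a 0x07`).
3. push fields op=0xd:4|rd=7:3|pad=0:9 → word de00h → 00 de
4. jnz fields op=0x9:4|imm=-6:12 → word 9ffah → fa 9f

0x00 0xde 0xfa 0x9f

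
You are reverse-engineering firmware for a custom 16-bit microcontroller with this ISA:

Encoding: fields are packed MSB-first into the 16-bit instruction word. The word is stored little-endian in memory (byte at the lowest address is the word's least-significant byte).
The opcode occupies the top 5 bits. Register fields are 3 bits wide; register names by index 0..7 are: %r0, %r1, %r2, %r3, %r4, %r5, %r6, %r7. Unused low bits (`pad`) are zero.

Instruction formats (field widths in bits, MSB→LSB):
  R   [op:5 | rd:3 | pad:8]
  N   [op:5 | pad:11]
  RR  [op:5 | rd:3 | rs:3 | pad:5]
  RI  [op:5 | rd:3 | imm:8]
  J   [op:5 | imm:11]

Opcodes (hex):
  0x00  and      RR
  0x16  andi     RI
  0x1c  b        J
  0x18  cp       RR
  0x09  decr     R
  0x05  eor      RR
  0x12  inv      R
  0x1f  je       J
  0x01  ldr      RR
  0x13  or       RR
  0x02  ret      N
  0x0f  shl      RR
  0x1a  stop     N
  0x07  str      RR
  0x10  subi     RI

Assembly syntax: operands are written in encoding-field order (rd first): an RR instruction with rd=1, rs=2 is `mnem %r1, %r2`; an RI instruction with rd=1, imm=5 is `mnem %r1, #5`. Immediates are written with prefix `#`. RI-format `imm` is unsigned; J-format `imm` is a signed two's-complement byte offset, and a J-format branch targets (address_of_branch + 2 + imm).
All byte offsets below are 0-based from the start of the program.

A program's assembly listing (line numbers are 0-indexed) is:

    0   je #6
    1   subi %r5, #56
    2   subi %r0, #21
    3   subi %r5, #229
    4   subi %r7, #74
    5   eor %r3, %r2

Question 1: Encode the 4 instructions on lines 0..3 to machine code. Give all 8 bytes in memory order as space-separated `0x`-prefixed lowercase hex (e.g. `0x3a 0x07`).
line 0 (je): pack op=0x1f:5|imm=6:11 = 0xf806; little→ 06 f8
line 1 (subi): pack op=0x10:5|rd=5:3|imm=56:8 = 0x8538; little→ 38 85
line 2 (subi): pack op=0x10:5|rd=0:3|imm=21:8 = 0x8015; little→ 15 80
line 3 (subi): pack op=0x10:5|rd=5:3|imm=229:8 = 0x85e5; little→ e5 85

0x06 0xf8 0x38 0x85 0x15 0x80 0xe5 0x85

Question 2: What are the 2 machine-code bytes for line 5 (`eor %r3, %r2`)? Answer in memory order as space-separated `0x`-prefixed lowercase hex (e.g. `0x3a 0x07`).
L5: eor op=0x5:5|rd=3:3|rs=2:3|pad=0:5 ⇒ 0x2b40 ⇒ little 40 2b

0x40 0x2b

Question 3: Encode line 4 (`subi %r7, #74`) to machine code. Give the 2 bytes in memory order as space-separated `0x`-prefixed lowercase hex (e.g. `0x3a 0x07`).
4. subi fields op=0x10:5|rd=7:3|imm=74:8 → word 874ah → 4a 87

0x4a 0x87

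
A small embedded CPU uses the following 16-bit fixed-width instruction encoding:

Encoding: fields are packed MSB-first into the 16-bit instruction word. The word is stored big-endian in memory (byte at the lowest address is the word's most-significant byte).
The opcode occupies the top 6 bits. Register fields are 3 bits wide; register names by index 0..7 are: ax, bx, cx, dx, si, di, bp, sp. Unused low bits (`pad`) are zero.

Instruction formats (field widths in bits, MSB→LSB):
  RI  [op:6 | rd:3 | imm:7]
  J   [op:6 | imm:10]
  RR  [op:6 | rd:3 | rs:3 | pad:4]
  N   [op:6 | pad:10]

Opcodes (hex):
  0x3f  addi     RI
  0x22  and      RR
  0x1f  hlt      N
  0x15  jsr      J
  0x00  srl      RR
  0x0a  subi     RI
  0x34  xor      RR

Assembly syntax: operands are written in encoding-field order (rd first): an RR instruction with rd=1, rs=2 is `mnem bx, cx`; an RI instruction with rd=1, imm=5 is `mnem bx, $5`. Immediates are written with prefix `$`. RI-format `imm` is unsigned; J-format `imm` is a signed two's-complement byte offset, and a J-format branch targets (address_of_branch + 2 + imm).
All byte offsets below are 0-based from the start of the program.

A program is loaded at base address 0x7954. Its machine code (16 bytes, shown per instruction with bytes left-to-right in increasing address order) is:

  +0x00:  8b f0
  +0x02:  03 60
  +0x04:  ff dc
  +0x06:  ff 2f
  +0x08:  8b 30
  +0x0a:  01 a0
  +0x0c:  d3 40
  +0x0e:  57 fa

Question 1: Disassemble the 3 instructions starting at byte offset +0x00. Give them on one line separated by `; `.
and sp, sp; srl bp, bp; addi sp, $92

+0x00: 8b f0 ⇒ word 0x8bf0 (big)
  opcode bits[15:10]=0x22: and/RR
  [9:7] rd=7 = sp
  [6:4] rs=7 = sp
+0x02: 03 60 ⇒ word 0x0360 (big)
  opcode bits[15:10]=0x0: srl/RR
  [9:7] rd=6 = bp
  [6:4] rs=6 = bp
+0x04: ff dc ⇒ word 0xffdc (big)
  opcode bits[15:10]=0x3f: addi/RI
  [9:7] rd=7 = sp
  [6:0] imm=92 = $92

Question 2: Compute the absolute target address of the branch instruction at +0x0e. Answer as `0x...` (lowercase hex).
[0e] 57 fa → 0x57fa
  opcode bits[15:10]=0x15: jsr/J
  imm@[9:0]=0x3fa (s10→-6) ⇒ $-6
  target = base 0x7954 + off 0x0e + 2 + imm -6 = 0x795e

0x795e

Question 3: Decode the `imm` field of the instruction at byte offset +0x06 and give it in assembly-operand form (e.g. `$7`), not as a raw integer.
+0x06: ff 2f ⇒ word 0xff2f (big)
  top 6b → 0x3f → addi [RI]
  [9:7] rd=6 = bp
  [6:0] imm=47 = $47

$47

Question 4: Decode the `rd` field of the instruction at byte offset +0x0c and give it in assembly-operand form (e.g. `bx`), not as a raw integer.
@+0c  big-endian(d3 40) = 0xd340
  op=0xd340>>10=0x34 ⇒ xor (RR)
  [9:7] rd=6 = bp
  [6:4] rs=4 = si

bp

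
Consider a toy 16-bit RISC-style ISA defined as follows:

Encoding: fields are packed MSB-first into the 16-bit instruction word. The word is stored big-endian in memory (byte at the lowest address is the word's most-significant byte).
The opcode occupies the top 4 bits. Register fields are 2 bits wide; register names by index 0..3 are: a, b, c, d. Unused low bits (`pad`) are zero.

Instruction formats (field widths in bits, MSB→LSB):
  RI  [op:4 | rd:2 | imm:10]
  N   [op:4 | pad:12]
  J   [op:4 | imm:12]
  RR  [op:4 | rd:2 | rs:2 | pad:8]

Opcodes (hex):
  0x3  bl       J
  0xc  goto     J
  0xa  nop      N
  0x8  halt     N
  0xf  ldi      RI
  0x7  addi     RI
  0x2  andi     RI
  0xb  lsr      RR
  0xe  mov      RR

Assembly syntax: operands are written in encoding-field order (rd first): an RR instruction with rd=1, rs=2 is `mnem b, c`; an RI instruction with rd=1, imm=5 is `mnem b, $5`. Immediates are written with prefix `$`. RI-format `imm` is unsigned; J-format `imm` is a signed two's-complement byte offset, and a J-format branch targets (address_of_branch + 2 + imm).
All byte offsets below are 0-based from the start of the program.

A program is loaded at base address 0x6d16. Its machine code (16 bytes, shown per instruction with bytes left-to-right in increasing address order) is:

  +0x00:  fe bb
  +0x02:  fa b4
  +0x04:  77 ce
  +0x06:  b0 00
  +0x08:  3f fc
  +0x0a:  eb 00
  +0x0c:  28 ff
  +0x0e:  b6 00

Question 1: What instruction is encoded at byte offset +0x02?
ldi c, $692

off 0x02: read fa b4 as big → 0xfab4
  opcode bits[15:12]=0xf: ldi/RI
  rd: (w>>10)&0x3=0x2 → c
  imm: (w>>0)&0x3ff=0x2b4 → $692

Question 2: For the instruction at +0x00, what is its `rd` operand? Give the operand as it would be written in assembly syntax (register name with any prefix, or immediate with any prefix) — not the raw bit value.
d

+0x00: fe bb ⇒ word 0xfebb (big)
  top 4b → 0xf → ldi [RI]
  [11:10] rd=3 = d
  [9:0] imm=699 = $699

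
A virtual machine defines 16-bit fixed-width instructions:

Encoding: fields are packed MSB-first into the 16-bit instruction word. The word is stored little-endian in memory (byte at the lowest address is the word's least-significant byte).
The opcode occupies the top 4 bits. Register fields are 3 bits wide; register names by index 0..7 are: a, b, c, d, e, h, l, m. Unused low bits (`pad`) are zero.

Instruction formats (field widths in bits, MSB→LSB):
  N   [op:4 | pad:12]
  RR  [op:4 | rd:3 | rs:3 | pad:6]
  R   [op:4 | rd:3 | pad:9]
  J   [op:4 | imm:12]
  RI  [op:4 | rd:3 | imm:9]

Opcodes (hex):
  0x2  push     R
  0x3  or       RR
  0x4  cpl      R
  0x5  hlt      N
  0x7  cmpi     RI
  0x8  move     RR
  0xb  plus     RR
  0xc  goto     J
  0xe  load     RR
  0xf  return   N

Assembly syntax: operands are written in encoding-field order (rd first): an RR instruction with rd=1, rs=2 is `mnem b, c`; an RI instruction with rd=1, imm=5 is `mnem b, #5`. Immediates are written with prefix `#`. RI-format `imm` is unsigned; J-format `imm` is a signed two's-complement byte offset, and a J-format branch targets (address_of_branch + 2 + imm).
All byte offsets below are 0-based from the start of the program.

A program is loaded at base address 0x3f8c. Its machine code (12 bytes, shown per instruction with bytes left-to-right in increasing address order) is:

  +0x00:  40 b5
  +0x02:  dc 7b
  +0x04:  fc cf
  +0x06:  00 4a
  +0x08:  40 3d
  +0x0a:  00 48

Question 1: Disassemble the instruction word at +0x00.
off 0x00: read 40 b5 as little → 0xb540
  op=0xb540>>12=0xb ⇒ plus (RR)
  rd: (w>>9)&0x7=0x2 → c
  rs: (w>>6)&0x7=0x5 → h

plus c, h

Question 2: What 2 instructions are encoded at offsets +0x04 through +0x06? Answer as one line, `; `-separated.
@+04  little-endian(fc cf) = 0xcffc
  top 4b → 0xc → goto [J]
  imm: (w>>0)&0xfff=0xffc (s12→-4) → #-4
@+06  little-endian(00 4a) = 0x4a00
  top 4b → 0x4 → cpl [R]
  rd: (w>>9)&0x7=0x5 → h

goto #-4; cpl h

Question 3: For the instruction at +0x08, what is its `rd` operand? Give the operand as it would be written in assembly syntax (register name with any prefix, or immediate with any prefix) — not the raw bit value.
@+08  little-endian(40 3d) = 0x3d40
  opcode bits[15:12]=0x3: or/RR
  rd: (w>>9)&0x7=0x6 → l
  rs: (w>>6)&0x7=0x5 → h

l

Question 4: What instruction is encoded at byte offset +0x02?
off 0x02: read dc 7b as little → 0x7bdc
  op=0x7bdc>>12=0x7 ⇒ cmpi (RI)
  rd: (w>>9)&0x7=0x5 → h
  imm: (w>>0)&0x1ff=0x1dc → #476

cmpi h, #476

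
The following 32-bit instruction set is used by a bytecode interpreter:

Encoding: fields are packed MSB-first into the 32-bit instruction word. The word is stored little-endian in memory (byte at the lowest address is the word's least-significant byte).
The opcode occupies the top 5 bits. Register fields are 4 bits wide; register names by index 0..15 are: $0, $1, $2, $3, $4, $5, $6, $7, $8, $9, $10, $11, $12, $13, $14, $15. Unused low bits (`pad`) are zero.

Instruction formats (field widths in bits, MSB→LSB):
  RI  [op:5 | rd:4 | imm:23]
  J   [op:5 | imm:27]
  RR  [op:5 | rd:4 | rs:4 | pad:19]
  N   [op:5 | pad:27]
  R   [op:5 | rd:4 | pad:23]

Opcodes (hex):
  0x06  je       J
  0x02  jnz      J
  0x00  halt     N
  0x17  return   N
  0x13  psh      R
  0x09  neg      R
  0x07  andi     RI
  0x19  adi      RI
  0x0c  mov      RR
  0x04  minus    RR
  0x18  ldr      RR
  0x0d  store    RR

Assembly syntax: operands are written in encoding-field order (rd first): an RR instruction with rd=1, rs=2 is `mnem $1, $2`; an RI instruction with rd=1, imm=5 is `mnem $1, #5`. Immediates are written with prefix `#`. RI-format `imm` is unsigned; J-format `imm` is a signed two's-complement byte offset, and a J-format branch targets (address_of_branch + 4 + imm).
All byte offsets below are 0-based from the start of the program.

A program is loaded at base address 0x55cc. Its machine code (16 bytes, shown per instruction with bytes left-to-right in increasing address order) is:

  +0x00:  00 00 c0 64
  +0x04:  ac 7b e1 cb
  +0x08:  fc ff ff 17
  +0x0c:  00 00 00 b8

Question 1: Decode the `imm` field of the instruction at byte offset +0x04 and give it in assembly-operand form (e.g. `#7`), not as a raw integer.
#6388652

off 0x04: read ac 7b e1 cb as little → 0xcbe17bac
  opcode bits[31:27]=0x19: adi/RI
  rd: (w>>23)&0xf=0x7 → $7
  imm: (w>>0)&0x7fffff=0x617bac → #6388652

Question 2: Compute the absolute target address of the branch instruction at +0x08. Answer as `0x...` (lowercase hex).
@+08  little-endian(fc ff ff 17) = 0x17fffffc
  opcode bits[31:27]=0x2: jnz/J
  imm: (w>>0)&0x7ffffff=0x7fffffc (s27→-4) → #-4
  target = base 0x55cc + off 0x08 + 4 + imm -4 = 0x55d4

0x55d4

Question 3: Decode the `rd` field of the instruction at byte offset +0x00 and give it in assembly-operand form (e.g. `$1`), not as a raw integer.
$9

[00] 00 00 c0 64 → 0x64c00000
  opcode bits[31:27]=0xc: mov/RR
  [26:23] rd=9 = $9
  [22:19] rs=8 = $8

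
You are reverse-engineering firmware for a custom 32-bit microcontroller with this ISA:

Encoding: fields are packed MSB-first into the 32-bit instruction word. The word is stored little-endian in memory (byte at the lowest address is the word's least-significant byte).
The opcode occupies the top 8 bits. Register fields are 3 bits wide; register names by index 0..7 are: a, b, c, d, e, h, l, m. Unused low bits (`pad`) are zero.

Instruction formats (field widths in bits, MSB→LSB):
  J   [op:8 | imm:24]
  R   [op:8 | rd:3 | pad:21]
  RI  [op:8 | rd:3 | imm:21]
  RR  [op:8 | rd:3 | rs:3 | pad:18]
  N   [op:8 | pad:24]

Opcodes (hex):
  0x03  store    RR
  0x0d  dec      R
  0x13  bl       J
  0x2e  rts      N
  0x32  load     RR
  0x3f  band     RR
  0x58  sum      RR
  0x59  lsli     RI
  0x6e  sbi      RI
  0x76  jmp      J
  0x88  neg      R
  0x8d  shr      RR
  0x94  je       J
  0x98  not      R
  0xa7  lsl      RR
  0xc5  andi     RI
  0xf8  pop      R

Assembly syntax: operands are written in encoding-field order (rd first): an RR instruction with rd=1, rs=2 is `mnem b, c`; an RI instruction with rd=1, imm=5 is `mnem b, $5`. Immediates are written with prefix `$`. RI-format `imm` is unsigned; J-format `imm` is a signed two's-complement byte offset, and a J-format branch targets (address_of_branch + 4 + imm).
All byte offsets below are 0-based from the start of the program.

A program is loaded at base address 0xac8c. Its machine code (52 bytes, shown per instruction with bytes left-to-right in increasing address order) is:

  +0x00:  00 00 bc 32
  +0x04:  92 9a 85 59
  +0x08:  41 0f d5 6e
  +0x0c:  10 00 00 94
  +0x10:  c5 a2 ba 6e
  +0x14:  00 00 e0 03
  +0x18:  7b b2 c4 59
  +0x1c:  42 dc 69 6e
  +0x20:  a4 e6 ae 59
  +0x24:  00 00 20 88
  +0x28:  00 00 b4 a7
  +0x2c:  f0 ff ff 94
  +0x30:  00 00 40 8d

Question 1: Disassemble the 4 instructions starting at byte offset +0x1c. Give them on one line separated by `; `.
@+1c  little-endian(42 dc 69 6e) = 0x6e69dc42
  opcode bits[31:24]=0x6e: sbi/RI
  rd: (w>>21)&0x7=0x3 → d
  imm: (w>>0)&0x1fffff=0x9dc42 → $646210
@+20  little-endian(a4 e6 ae 59) = 0x59aee6a4
  opcode bits[31:24]=0x59: lsli/RI
  rd: (w>>21)&0x7=0x5 → h
  imm: (w>>0)&0x1fffff=0xee6a4 → $976548
@+24  little-endian(00 00 20 88) = 0x88200000
  opcode bits[31:24]=0x88: neg/R
  rd: (w>>21)&0x7=0x1 → b
@+28  little-endian(00 00 b4 a7) = 0xa7b40000
  opcode bits[31:24]=0xa7: lsl/RR
  rd: (w>>21)&0x7=0x5 → h
  rs: (w>>18)&0x7=0x5 → h

sbi d, $646210; lsli h, $976548; neg b; lsl h, h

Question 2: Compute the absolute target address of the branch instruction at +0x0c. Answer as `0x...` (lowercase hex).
0xacac

@+0c  little-endian(10 00 00 94) = 0x94000010
  opcode bits[31:24]=0x94: je/J
  imm: (w>>0)&0xffffff=0x10 → $16
  target = base 0xac8c + off 0x0c + 4 + imm 16 = 0xacac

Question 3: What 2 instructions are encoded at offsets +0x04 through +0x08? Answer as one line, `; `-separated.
lsli e, $367250; sbi l, $1380161

@+04  little-endian(92 9a 85 59) = 0x59859a92
  opcode bits[31:24]=0x59: lsli/RI
  rd: (w>>21)&0x7=0x4 → e
  imm: (w>>0)&0x1fffff=0x59a92 → $367250
@+08  little-endian(41 0f d5 6e) = 0x6ed50f41
  opcode bits[31:24]=0x6e: sbi/RI
  rd: (w>>21)&0x7=0x6 → l
  imm: (w>>0)&0x1fffff=0x150f41 → $1380161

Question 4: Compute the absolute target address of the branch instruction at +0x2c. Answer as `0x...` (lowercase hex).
+0x2c: f0 ff ff 94 ⇒ word 0x94fffff0 (little)
  opcode bits[31:24]=0x94: je/J
  [23:0] imm=16777200 (s24→-16) = $-16
  target = base 0xac8c + off 0x2c + 4 + imm -16 = 0xacac

0xacac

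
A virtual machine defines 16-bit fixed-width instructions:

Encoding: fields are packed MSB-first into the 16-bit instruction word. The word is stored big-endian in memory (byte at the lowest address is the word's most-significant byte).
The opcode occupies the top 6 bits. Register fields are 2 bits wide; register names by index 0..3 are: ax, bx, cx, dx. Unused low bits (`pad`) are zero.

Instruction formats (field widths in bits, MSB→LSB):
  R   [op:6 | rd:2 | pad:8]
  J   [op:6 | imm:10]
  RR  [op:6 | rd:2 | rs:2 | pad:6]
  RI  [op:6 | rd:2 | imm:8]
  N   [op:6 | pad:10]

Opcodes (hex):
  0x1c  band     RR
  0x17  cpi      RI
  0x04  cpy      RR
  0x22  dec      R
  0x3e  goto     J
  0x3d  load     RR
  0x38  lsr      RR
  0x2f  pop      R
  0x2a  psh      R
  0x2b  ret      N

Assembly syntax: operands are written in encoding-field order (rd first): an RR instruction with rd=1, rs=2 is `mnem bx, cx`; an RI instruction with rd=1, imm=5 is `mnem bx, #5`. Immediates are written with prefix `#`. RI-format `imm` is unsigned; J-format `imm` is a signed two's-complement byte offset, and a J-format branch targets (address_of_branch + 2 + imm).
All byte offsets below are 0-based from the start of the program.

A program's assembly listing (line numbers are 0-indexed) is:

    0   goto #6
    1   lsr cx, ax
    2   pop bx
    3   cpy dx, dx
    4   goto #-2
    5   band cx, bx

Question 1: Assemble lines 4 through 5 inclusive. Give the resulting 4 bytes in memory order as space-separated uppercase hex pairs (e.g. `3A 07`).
FB FE 72 40

line 4 (goto): pack op=0x3e:6|imm=-2:10 = 0xfbfe; big→ fb fe
line 5 (band): pack op=0x1c:6|rd=2:2|rs=1:2|pad=0:6 = 0x7240; big→ 72 40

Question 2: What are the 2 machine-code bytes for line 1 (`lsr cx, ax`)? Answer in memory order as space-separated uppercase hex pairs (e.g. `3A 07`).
1. lsr fields op=0x38:6|rd=2:2|rs=0:2|pad=0:6 → word e200h → e2 00

E2 00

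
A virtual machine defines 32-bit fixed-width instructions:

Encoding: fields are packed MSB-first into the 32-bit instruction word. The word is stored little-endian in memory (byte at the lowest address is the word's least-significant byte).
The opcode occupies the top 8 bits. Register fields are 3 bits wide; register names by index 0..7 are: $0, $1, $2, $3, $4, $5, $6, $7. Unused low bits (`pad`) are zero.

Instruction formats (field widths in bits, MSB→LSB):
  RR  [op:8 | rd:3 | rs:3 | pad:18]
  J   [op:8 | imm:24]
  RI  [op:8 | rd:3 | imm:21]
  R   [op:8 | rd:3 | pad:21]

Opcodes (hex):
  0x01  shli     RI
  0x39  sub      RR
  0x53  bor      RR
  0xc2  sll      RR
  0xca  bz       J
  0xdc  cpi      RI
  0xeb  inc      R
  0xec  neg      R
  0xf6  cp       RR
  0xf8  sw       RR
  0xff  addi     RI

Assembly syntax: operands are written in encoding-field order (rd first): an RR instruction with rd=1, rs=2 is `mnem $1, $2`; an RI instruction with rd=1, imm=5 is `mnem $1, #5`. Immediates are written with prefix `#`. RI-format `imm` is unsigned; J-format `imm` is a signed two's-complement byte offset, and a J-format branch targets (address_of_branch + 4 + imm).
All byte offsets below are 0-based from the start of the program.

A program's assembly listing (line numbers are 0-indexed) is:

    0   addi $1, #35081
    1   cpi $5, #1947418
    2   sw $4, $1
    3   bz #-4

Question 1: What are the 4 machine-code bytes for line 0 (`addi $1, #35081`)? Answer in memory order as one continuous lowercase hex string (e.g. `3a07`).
098920ff

line 0 (addi): pack op=0xff:8|rd=1:3|imm=35081:21 = 0xff208909; little→ 09 89 20 ff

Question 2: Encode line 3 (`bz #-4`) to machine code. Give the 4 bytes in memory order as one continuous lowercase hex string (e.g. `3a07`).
fcffffca

line 3 (bz): pack op=0xca:8|imm=-4:24 = 0xcafffffc; little→ fc ff ff ca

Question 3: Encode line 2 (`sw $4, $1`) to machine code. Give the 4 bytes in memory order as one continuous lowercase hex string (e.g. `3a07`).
000084f8

L2: sw op=0xf8:8|rd=4:3|rs=1:3|pad=0:18 ⇒ 0xf8840000 ⇒ little 00 00 84 f8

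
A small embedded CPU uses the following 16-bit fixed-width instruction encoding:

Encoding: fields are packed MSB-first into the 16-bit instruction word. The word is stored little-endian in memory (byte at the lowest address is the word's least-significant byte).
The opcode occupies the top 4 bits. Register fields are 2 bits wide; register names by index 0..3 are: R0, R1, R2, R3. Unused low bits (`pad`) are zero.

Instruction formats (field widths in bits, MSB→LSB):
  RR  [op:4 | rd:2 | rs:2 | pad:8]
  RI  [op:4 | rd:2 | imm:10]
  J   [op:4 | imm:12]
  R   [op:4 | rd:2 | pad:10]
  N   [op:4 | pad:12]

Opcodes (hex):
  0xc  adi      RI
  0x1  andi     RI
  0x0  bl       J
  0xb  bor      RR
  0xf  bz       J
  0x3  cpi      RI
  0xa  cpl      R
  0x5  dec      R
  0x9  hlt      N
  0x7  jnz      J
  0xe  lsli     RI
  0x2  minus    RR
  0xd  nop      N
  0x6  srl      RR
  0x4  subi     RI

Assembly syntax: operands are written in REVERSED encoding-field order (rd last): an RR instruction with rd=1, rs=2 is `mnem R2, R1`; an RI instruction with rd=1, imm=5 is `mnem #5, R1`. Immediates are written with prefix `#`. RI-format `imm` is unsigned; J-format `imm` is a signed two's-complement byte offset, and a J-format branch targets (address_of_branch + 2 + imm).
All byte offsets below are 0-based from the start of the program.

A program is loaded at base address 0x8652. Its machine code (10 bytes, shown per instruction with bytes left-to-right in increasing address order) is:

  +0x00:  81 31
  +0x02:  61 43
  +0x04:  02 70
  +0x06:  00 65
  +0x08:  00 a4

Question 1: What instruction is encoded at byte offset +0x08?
cpl R1

off 0x08: read 00 a4 as little → 0xa400
  top 4b → 0xa → cpl [R]
  [11:10] rd=1 = R1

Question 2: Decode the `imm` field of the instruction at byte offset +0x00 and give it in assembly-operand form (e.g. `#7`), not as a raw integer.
#385

off 0x00: read 81 31 as little → 0x3181
  top 4b → 0x3 → cpi [RI]
  [11:10] rd=0 = R0
  [9:0] imm=385 = #385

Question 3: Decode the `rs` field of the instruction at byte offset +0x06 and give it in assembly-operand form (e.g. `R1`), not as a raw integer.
R1

[06] 00 65 → 0x6500
  opcode bits[15:12]=0x6: srl/RR
  rd@[11:10]=0x1 ⇒ R1
  rs@[9:8]=0x1 ⇒ R1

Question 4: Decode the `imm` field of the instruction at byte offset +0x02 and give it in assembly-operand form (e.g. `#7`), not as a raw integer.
#865

@+02  little-endian(61 43) = 0x4361
  top 4b → 0x4 → subi [RI]
  [11:10] rd=0 = R0
  [9:0] imm=865 = #865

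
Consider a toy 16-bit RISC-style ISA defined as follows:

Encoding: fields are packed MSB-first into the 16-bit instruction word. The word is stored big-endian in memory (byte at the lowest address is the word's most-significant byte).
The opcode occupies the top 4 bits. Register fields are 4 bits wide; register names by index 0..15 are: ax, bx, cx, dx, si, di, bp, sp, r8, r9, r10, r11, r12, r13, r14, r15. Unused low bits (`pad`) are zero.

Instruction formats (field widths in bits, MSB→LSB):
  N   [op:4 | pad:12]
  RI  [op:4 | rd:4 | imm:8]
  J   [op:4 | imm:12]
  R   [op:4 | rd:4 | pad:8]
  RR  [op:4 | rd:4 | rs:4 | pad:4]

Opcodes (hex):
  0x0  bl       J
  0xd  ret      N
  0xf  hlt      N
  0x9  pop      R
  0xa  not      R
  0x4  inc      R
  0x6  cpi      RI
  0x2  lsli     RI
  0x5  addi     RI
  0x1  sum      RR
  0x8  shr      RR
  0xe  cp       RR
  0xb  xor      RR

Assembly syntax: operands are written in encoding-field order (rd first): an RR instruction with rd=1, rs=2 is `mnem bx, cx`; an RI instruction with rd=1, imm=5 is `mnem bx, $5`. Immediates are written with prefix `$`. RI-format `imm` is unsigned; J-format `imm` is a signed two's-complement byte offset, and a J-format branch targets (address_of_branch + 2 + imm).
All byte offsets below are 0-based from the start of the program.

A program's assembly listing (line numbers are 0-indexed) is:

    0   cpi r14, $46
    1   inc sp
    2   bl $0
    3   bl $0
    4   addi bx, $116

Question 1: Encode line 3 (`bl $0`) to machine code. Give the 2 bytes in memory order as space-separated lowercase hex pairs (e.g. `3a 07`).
line 3 (bl): pack op=0x0:4|imm=0:12 = 0x0000; big→ 00 00

00 00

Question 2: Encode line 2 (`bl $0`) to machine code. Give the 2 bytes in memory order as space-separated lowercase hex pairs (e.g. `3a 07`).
00 00

L2: bl op=0x0:4|imm=0:12 ⇒ 0x0000 ⇒ big 00 00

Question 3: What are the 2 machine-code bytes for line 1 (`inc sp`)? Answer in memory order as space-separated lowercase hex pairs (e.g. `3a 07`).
line 1 (inc): pack op=0x4:4|rd=7:4|pad=0:8 = 0x4700; big→ 47 00

47 00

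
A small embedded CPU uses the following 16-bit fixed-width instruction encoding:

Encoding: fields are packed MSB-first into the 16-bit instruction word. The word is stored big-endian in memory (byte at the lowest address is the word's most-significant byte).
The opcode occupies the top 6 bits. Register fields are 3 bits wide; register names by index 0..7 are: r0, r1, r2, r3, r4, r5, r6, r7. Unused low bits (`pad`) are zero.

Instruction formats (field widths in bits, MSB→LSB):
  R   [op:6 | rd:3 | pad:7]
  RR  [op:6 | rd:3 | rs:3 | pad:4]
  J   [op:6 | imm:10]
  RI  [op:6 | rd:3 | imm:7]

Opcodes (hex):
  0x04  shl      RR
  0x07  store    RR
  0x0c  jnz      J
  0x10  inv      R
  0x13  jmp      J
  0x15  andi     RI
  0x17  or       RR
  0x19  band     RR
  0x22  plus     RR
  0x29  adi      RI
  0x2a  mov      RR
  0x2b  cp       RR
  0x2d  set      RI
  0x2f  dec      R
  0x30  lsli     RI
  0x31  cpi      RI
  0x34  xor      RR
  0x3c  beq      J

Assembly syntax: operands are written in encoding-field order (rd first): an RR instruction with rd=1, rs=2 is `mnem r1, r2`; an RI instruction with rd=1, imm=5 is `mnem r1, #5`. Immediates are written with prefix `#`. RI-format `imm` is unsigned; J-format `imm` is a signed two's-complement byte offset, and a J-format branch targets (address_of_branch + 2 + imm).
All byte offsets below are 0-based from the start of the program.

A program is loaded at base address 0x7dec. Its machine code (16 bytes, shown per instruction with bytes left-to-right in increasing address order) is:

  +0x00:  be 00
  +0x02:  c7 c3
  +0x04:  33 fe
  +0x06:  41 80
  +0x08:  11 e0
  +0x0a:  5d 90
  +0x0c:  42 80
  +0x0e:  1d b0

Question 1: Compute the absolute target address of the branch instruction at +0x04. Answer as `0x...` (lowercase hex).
0x7df0

off 0x04: read 33 fe as big → 0x33fe
  opcode bits[15:10]=0xc: jnz/J
  [9:0] imm=1022 (s10→-2) = #-2
  target = base 0x7dec + off 0x04 + 2 + imm -2 = 0x7df0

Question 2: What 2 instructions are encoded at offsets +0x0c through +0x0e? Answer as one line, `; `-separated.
[0c] 42 80 → 0x4280
  top 6b → 0x10 → inv [R]
  rd@[9:7]=0x5 ⇒ r5
[0e] 1d b0 → 0x1db0
  top 6b → 0x7 → store [RR]
  rd@[9:7]=0x3 ⇒ r3
  rs@[6:4]=0x3 ⇒ r3

inv r5; store r3, r3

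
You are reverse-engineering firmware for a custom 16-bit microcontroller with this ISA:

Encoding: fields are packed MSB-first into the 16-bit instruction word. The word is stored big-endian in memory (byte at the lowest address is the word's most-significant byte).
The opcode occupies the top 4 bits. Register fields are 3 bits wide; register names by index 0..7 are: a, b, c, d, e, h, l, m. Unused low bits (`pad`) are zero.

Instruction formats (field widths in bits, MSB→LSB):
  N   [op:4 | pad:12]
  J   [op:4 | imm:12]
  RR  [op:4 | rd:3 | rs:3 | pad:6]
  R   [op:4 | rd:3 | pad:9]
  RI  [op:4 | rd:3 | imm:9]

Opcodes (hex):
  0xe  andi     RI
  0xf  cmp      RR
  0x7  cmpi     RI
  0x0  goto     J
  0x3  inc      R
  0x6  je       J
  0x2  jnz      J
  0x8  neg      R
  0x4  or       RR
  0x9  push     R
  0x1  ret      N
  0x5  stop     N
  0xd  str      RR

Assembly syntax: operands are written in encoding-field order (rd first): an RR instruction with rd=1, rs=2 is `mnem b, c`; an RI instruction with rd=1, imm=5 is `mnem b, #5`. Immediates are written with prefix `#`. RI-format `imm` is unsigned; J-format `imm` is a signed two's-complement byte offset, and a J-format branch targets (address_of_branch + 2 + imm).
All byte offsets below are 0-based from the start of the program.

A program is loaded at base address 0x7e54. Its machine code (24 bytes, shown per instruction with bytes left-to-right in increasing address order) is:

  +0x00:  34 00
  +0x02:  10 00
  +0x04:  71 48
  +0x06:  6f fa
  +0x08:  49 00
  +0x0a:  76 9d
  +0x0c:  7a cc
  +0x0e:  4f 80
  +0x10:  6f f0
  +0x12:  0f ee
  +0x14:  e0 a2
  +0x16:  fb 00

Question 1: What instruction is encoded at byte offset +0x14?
andi a, #162

+0x14: e0 a2 ⇒ word 0xe0a2 (big)
  opcode bits[15:12]=0xe: andi/RI
  [11:9] rd=0 = a
  [8:0] imm=162 = #162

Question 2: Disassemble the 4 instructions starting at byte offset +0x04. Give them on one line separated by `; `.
[04] 71 48 → 0x7148
  opcode bits[15:12]=0x7: cmpi/RI
  [11:9] rd=0 = a
  [8:0] imm=328 = #328
[06] 6f fa → 0x6ffa
  opcode bits[15:12]=0x6: je/J
  [11:0] imm=4090 (s12→-6) = #-6
[08] 49 00 → 0x4900
  opcode bits[15:12]=0x4: or/RR
  [11:9] rd=4 = e
  [8:6] rs=4 = e
[0a] 76 9d → 0x769d
  opcode bits[15:12]=0x7: cmpi/RI
  [11:9] rd=3 = d
  [8:0] imm=157 = #157

cmpi a, #328; je #-6; or e, e; cmpi d, #157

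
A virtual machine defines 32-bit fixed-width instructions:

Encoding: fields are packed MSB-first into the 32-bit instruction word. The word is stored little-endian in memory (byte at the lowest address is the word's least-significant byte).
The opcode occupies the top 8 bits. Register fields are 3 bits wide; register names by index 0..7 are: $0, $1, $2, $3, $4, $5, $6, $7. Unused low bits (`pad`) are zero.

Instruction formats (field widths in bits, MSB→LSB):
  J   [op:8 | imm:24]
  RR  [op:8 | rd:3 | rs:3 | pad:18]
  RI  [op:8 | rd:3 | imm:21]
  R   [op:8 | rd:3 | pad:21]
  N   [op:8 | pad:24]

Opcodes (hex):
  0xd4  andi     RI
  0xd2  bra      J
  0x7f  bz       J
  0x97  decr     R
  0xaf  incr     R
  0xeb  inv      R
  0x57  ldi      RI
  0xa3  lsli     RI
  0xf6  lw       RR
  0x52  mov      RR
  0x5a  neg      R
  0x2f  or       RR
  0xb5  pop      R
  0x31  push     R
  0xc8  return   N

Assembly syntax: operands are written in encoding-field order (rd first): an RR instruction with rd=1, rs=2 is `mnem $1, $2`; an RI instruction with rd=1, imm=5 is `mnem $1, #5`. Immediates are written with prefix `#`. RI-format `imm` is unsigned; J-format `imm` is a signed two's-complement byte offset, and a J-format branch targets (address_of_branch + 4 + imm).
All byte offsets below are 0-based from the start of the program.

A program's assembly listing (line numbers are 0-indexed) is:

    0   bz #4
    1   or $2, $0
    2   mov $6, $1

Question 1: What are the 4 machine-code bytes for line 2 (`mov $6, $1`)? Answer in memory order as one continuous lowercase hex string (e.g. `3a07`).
0000c452

line 2 (mov): pack op=0x52:8|rd=6:3|rs=1:3|pad=0:18 = 0x52c40000; little→ 00 00 c4 52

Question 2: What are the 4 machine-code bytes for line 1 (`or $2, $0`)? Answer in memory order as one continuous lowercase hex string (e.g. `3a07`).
1. or fields op=0x2f:8|rd=2:3|rs=0:3|pad=0:18 → word 2f400000h → 00 00 40 2f

0000402f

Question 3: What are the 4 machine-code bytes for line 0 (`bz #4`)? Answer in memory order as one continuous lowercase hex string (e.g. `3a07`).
0400007f

0. bz fields op=0x7f:8|imm=4:24 → word 7f000004h → 04 00 00 7f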